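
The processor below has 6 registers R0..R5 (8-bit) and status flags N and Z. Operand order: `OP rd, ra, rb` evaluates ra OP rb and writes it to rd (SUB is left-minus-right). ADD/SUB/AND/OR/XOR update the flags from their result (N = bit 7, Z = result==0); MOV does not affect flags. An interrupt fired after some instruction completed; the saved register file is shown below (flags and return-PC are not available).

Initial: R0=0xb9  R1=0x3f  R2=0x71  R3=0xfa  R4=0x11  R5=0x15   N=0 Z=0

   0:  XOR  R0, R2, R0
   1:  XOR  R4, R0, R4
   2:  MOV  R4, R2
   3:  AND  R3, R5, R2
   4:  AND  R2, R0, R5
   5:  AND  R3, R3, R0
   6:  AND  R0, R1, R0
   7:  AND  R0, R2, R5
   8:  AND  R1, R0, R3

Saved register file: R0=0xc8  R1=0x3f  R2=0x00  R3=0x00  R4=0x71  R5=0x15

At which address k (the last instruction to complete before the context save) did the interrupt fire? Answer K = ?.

after  0: R0=0xc8 R1=0x3f R2=0x71 R3=0xfa R4=0x11 R5=0x15  N=1 Z=0
after  1: R0=0xc8 R1=0x3f R2=0x71 R3=0xfa R4=0xd9 R5=0x15  N=1 Z=0
after  2: R0=0xc8 R1=0x3f R2=0x71 R3=0xfa R4=0x71 R5=0x15  N=1 Z=0
after  3: R0=0xc8 R1=0x3f R2=0x71 R3=0x11 R4=0x71 R5=0x15  N=0 Z=0
after  4: R0=0xc8 R1=0x3f R2=0x00 R3=0x11 R4=0x71 R5=0x15  N=0 Z=1
after  5: R0=0xc8 R1=0x3f R2=0x00 R3=0x00 R4=0x71 R5=0x15  N=0 Z=1
-- IRQ taken; context saved, return-PC = 6 --

K = 5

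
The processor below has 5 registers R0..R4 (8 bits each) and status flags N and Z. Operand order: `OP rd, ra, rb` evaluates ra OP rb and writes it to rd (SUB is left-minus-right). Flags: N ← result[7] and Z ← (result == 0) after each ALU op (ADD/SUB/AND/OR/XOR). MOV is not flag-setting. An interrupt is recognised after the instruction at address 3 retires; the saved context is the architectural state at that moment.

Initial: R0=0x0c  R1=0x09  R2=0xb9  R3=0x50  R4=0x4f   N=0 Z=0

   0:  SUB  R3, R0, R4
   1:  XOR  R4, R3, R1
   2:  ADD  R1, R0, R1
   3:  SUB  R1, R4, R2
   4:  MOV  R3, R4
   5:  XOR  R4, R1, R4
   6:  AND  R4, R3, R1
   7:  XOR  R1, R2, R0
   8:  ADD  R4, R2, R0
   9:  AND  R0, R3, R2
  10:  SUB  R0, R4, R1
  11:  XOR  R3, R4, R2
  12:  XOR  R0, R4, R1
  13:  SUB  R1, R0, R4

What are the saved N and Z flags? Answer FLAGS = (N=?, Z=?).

FLAGS = (N=1, Z=0)

after  0: R0=0x0c R1=0x09 R2=0xb9 R3=0xbd R4=0x4f  N=1 Z=0
after  1: R0=0x0c R1=0x09 R2=0xb9 R3=0xbd R4=0xb4  N=1 Z=0
after  2: R0=0x0c R1=0x15 R2=0xb9 R3=0xbd R4=0xb4  N=0 Z=0
after  3: R0=0x0c R1=0xfb R2=0xb9 R3=0xbd R4=0xb4  N=1 Z=0
-- IRQ taken; context saved, return-PC = 4 --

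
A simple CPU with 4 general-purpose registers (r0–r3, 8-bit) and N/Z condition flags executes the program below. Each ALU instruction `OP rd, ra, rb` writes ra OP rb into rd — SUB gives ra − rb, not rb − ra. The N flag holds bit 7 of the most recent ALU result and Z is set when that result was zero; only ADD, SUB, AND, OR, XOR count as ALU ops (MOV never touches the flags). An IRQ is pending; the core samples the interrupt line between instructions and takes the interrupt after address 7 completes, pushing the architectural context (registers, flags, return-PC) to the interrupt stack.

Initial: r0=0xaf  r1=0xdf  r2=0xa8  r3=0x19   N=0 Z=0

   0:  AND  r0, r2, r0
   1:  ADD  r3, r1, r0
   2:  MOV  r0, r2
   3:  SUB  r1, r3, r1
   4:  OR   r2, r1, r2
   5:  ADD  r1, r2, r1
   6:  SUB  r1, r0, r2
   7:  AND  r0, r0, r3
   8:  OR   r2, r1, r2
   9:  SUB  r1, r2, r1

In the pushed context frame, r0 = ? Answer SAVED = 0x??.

after  0: r0=0xa8 r1=0xdf r2=0xa8 r3=0x19  N=1 Z=0
after  1: r0=0xa8 r1=0xdf r2=0xa8 r3=0x87  N=1 Z=0
after  2: r0=0xa8 r1=0xdf r2=0xa8 r3=0x87  N=1 Z=0
after  3: r0=0xa8 r1=0xa8 r2=0xa8 r3=0x87  N=1 Z=0
after  4: r0=0xa8 r1=0xa8 r2=0xa8 r3=0x87  N=1 Z=0
after  5: r0=0xa8 r1=0x50 r2=0xa8 r3=0x87  N=0 Z=0
after  6: r0=0xa8 r1=0x00 r2=0xa8 r3=0x87  N=0 Z=1
after  7: r0=0x80 r1=0x00 r2=0xa8 r3=0x87  N=1 Z=0
-- IRQ taken; context saved, return-PC = 8 --

SAVED = 0x80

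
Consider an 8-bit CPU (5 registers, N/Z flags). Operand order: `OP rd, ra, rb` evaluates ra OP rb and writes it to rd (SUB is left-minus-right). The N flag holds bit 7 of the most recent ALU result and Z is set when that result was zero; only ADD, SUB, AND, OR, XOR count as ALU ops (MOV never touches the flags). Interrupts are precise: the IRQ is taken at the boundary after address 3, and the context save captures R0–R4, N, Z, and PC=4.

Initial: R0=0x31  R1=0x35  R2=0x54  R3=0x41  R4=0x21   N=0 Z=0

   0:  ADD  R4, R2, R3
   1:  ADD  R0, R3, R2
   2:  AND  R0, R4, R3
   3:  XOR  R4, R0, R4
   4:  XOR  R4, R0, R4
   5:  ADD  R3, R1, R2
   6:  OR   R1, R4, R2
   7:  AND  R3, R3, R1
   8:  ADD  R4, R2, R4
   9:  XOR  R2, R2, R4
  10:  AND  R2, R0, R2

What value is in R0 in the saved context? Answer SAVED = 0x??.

SAVED = 0x01

after  0: R0=0x31 R1=0x35 R2=0x54 R3=0x41 R4=0x95  N=1 Z=0
after  1: R0=0x95 R1=0x35 R2=0x54 R3=0x41 R4=0x95  N=1 Z=0
after  2: R0=0x01 R1=0x35 R2=0x54 R3=0x41 R4=0x95  N=0 Z=0
after  3: R0=0x01 R1=0x35 R2=0x54 R3=0x41 R4=0x94  N=1 Z=0
-- IRQ taken; context saved, return-PC = 4 --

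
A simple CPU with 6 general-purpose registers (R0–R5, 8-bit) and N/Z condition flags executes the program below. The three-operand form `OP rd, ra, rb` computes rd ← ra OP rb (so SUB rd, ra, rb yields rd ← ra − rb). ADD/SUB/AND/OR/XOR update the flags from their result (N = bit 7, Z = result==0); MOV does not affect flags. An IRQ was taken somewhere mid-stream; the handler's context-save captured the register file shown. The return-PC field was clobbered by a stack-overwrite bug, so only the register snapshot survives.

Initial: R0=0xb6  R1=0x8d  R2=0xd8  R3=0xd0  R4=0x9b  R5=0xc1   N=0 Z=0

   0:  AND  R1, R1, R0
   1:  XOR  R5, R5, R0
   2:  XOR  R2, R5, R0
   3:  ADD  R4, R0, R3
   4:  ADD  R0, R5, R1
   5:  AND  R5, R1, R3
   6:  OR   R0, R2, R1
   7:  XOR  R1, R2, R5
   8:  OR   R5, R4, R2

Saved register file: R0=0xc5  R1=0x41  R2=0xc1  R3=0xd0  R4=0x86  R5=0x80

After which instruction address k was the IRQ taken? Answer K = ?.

K = 7

after  0: R0=0xb6 R1=0x84 R2=0xd8 R3=0xd0 R4=0x9b R5=0xc1  N=1 Z=0
after  1: R0=0xb6 R1=0x84 R2=0xd8 R3=0xd0 R4=0x9b R5=0x77  N=0 Z=0
after  2: R0=0xb6 R1=0x84 R2=0xc1 R3=0xd0 R4=0x9b R5=0x77  N=1 Z=0
after  3: R0=0xb6 R1=0x84 R2=0xc1 R3=0xd0 R4=0x86 R5=0x77  N=1 Z=0
after  4: R0=0xfb R1=0x84 R2=0xc1 R3=0xd0 R4=0x86 R5=0x77  N=1 Z=0
after  5: R0=0xfb R1=0x84 R2=0xc1 R3=0xd0 R4=0x86 R5=0x80  N=1 Z=0
after  6: R0=0xc5 R1=0x84 R2=0xc1 R3=0xd0 R4=0x86 R5=0x80  N=1 Z=0
after  7: R0=0xc5 R1=0x41 R2=0xc1 R3=0xd0 R4=0x86 R5=0x80  N=0 Z=0
-- IRQ taken; context saved, return-PC = 8 --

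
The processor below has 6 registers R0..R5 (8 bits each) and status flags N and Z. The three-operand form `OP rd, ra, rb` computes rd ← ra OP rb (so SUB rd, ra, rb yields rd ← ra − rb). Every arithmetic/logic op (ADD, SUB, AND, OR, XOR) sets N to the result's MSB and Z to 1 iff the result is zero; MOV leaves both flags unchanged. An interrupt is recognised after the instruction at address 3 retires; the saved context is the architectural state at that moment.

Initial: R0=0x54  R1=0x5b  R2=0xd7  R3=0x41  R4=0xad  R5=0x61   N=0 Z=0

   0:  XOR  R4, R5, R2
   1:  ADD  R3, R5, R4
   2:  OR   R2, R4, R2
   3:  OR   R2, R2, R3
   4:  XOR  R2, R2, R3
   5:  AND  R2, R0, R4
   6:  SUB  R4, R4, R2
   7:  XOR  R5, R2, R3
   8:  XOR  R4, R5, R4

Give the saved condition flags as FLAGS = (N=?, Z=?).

after  0: R0=0x54 R1=0x5b R2=0xd7 R3=0x41 R4=0xb6 R5=0x61  N=1 Z=0
after  1: R0=0x54 R1=0x5b R2=0xd7 R3=0x17 R4=0xb6 R5=0x61  N=0 Z=0
after  2: R0=0x54 R1=0x5b R2=0xf7 R3=0x17 R4=0xb6 R5=0x61  N=1 Z=0
after  3: R0=0x54 R1=0x5b R2=0xf7 R3=0x17 R4=0xb6 R5=0x61  N=1 Z=0
-- IRQ taken; context saved, return-PC = 4 --

FLAGS = (N=1, Z=0)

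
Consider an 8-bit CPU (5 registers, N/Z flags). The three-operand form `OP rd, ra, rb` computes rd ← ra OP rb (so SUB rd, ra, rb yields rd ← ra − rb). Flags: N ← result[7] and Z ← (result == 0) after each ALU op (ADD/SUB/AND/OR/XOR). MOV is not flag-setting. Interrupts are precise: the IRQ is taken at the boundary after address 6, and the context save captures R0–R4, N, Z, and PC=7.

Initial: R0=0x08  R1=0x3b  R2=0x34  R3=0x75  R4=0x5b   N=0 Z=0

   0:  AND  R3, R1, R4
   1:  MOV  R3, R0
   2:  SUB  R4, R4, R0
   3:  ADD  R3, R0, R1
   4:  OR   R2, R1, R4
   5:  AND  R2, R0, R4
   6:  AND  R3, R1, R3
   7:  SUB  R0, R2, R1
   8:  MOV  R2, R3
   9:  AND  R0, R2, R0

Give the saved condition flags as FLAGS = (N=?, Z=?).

FLAGS = (N=0, Z=0)

after  0: R0=0x08 R1=0x3b R2=0x34 R3=0x1b R4=0x5b  N=0 Z=0
after  1: R0=0x08 R1=0x3b R2=0x34 R3=0x08 R4=0x5b  N=0 Z=0
after  2: R0=0x08 R1=0x3b R2=0x34 R3=0x08 R4=0x53  N=0 Z=0
after  3: R0=0x08 R1=0x3b R2=0x34 R3=0x43 R4=0x53  N=0 Z=0
after  4: R0=0x08 R1=0x3b R2=0x7b R3=0x43 R4=0x53  N=0 Z=0
after  5: R0=0x08 R1=0x3b R2=0x00 R3=0x43 R4=0x53  N=0 Z=1
after  6: R0=0x08 R1=0x3b R2=0x00 R3=0x03 R4=0x53  N=0 Z=0
-- IRQ taken; context saved, return-PC = 7 --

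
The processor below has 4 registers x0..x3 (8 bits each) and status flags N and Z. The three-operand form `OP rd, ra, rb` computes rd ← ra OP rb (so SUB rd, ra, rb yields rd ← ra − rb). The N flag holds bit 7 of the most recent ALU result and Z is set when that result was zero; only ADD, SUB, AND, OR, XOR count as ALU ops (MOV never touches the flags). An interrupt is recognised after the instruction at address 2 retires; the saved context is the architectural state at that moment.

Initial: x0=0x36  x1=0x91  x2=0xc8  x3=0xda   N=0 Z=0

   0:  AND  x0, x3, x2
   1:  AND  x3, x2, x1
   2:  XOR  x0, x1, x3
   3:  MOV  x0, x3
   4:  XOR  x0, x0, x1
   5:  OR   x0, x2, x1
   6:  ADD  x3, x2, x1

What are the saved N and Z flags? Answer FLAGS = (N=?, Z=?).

after  0: x0=0xc8 x1=0x91 x2=0xc8 x3=0xda  N=1 Z=0
after  1: x0=0xc8 x1=0x91 x2=0xc8 x3=0x80  N=1 Z=0
after  2: x0=0x11 x1=0x91 x2=0xc8 x3=0x80  N=0 Z=0
-- IRQ taken; context saved, return-PC = 3 --

FLAGS = (N=0, Z=0)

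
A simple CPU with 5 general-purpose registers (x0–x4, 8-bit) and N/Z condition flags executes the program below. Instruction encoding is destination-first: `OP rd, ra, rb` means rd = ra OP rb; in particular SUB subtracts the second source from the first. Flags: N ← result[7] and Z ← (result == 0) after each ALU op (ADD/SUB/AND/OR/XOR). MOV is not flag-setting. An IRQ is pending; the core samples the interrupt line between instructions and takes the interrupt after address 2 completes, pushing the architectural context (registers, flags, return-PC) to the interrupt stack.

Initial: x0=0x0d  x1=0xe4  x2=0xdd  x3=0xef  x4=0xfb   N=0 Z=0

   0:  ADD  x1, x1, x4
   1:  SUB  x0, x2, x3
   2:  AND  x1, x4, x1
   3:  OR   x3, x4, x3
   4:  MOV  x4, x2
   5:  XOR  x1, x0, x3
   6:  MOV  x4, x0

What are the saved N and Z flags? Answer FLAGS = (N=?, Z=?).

FLAGS = (N=1, Z=0)

after  0: x0=0x0d x1=0xdf x2=0xdd x3=0xef x4=0xfb  N=1 Z=0
after  1: x0=0xee x1=0xdf x2=0xdd x3=0xef x4=0xfb  N=1 Z=0
after  2: x0=0xee x1=0xdb x2=0xdd x3=0xef x4=0xfb  N=1 Z=0
-- IRQ taken; context saved, return-PC = 3 --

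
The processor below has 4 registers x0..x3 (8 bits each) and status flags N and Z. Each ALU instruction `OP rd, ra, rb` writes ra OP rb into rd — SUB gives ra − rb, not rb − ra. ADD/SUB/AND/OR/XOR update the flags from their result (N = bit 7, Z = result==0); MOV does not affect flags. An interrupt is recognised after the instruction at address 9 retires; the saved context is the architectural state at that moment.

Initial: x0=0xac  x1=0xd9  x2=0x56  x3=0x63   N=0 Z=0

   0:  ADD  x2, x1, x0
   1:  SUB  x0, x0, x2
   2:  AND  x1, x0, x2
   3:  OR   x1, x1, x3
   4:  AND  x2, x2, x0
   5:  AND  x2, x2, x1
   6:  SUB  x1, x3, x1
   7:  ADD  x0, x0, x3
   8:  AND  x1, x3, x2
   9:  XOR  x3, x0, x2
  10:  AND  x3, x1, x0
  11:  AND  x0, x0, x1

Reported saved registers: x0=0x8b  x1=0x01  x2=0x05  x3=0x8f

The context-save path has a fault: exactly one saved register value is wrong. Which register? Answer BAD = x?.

BAD = x0

after  0: x0=0xac x1=0xd9 x2=0x85 x3=0x63  N=1 Z=0
after  1: x0=0x27 x1=0xd9 x2=0x85 x3=0x63  N=0 Z=0
after  2: x0=0x27 x1=0x05 x2=0x85 x3=0x63  N=0 Z=0
after  3: x0=0x27 x1=0x67 x2=0x85 x3=0x63  N=0 Z=0
after  4: x0=0x27 x1=0x67 x2=0x05 x3=0x63  N=0 Z=0
after  5: x0=0x27 x1=0x67 x2=0x05 x3=0x63  N=0 Z=0
after  6: x0=0x27 x1=0xfc x2=0x05 x3=0x63  N=1 Z=0
after  7: x0=0x8a x1=0xfc x2=0x05 x3=0x63  N=1 Z=0
after  8: x0=0x8a x1=0x01 x2=0x05 x3=0x63  N=0 Z=0
after  9: x0=0x8a x1=0x01 x2=0x05 x3=0x8f  N=1 Z=0
-- IRQ taken; context saved, return-PC = 10 --
mismatch: x0: reported 0x8b vs actual 0x8a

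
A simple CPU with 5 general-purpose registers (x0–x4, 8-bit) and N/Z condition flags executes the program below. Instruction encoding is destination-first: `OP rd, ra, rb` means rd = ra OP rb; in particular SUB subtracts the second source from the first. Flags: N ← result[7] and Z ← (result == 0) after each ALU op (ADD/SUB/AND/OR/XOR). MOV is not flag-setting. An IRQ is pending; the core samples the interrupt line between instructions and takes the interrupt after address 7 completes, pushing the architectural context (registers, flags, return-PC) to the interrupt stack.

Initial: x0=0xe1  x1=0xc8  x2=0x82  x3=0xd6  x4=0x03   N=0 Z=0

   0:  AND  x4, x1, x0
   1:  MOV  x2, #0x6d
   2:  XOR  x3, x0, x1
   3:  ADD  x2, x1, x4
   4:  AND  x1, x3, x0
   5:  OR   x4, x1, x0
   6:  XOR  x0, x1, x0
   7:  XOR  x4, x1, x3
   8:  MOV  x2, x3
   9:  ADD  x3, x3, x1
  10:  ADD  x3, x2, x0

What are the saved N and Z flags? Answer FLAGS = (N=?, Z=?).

FLAGS = (N=0, Z=0)

after  0: x0=0xe1 x1=0xc8 x2=0x82 x3=0xd6 x4=0xc0  N=1 Z=0
after  1: x0=0xe1 x1=0xc8 x2=0x6d x3=0xd6 x4=0xc0  N=1 Z=0
after  2: x0=0xe1 x1=0xc8 x2=0x6d x3=0x29 x4=0xc0  N=0 Z=0
after  3: x0=0xe1 x1=0xc8 x2=0x88 x3=0x29 x4=0xc0  N=1 Z=0
after  4: x0=0xe1 x1=0x21 x2=0x88 x3=0x29 x4=0xc0  N=0 Z=0
after  5: x0=0xe1 x1=0x21 x2=0x88 x3=0x29 x4=0xe1  N=1 Z=0
after  6: x0=0xc0 x1=0x21 x2=0x88 x3=0x29 x4=0xe1  N=1 Z=0
after  7: x0=0xc0 x1=0x21 x2=0x88 x3=0x29 x4=0x08  N=0 Z=0
-- IRQ taken; context saved, return-PC = 8 --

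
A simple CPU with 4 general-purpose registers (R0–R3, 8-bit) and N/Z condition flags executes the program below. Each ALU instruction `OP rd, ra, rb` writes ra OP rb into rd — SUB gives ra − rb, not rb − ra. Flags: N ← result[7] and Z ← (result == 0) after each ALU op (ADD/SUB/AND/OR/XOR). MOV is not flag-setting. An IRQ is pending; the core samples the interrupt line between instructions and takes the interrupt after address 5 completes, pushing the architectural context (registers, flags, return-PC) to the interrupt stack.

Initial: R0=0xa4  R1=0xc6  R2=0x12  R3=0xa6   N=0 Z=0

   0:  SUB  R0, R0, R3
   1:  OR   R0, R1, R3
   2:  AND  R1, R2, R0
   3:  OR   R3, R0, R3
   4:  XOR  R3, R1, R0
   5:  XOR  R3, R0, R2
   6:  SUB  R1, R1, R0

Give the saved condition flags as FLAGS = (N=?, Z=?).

after  0: R0=0xfe R1=0xc6 R2=0x12 R3=0xa6  N=1 Z=0
after  1: R0=0xe6 R1=0xc6 R2=0x12 R3=0xa6  N=1 Z=0
after  2: R0=0xe6 R1=0x02 R2=0x12 R3=0xa6  N=0 Z=0
after  3: R0=0xe6 R1=0x02 R2=0x12 R3=0xe6  N=1 Z=0
after  4: R0=0xe6 R1=0x02 R2=0x12 R3=0xe4  N=1 Z=0
after  5: R0=0xe6 R1=0x02 R2=0x12 R3=0xf4  N=1 Z=0
-- IRQ taken; context saved, return-PC = 6 --

FLAGS = (N=1, Z=0)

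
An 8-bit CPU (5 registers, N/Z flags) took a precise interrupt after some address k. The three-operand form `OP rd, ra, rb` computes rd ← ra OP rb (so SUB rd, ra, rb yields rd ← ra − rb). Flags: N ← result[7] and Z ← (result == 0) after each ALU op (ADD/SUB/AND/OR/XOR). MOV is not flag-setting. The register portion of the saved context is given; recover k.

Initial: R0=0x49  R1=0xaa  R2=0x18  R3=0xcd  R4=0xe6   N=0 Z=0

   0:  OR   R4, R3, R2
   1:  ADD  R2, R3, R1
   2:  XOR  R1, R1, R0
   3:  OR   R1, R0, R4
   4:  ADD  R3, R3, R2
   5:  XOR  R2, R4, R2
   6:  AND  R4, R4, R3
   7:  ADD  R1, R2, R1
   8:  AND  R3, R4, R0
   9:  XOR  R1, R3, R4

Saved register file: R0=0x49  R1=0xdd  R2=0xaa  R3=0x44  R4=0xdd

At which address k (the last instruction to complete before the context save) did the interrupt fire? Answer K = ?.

K = 5

after  0: R0=0x49 R1=0xaa R2=0x18 R3=0xcd R4=0xdd  N=1 Z=0
after  1: R0=0x49 R1=0xaa R2=0x77 R3=0xcd R4=0xdd  N=0 Z=0
after  2: R0=0x49 R1=0xe3 R2=0x77 R3=0xcd R4=0xdd  N=1 Z=0
after  3: R0=0x49 R1=0xdd R2=0x77 R3=0xcd R4=0xdd  N=1 Z=0
after  4: R0=0x49 R1=0xdd R2=0x77 R3=0x44 R4=0xdd  N=0 Z=0
after  5: R0=0x49 R1=0xdd R2=0xaa R3=0x44 R4=0xdd  N=1 Z=0
-- IRQ taken; context saved, return-PC = 6 --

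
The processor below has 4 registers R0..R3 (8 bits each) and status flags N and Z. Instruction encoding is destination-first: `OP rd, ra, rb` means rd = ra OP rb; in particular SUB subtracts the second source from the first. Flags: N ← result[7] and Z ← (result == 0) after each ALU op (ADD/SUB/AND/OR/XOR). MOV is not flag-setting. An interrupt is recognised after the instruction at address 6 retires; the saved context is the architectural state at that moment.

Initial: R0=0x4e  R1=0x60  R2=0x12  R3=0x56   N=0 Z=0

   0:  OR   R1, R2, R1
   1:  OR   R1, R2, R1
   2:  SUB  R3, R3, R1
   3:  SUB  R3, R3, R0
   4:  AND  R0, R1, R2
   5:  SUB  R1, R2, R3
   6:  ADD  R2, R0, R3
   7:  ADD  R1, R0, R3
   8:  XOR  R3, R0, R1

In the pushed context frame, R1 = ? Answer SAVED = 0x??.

SAVED = 0x7c

after  0: R0=0x4e R1=0x72 R2=0x12 R3=0x56  N=0 Z=0
after  1: R0=0x4e R1=0x72 R2=0x12 R3=0x56  N=0 Z=0
after  2: R0=0x4e R1=0x72 R2=0x12 R3=0xe4  N=1 Z=0
after  3: R0=0x4e R1=0x72 R2=0x12 R3=0x96  N=1 Z=0
after  4: R0=0x12 R1=0x72 R2=0x12 R3=0x96  N=0 Z=0
after  5: R0=0x12 R1=0x7c R2=0x12 R3=0x96  N=0 Z=0
after  6: R0=0x12 R1=0x7c R2=0xa8 R3=0x96  N=1 Z=0
-- IRQ taken; context saved, return-PC = 7 --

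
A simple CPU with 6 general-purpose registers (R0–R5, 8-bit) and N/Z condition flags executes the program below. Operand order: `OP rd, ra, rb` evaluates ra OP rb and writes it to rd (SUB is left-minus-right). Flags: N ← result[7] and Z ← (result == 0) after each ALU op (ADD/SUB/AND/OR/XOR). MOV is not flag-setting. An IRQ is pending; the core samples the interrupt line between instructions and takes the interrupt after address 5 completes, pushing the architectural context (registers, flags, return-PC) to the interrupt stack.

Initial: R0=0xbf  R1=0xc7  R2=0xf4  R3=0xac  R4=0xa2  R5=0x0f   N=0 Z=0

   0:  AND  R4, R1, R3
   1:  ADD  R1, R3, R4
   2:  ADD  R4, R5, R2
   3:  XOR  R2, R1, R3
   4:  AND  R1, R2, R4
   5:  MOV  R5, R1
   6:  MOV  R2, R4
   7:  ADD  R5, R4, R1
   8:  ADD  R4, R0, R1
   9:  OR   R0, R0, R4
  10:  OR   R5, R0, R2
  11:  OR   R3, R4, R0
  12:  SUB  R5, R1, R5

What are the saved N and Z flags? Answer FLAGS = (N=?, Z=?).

after  0: R0=0xbf R1=0xc7 R2=0xf4 R3=0xac R4=0x84 R5=0x0f  N=1 Z=0
after  1: R0=0xbf R1=0x30 R2=0xf4 R3=0xac R4=0x84 R5=0x0f  N=0 Z=0
after  2: R0=0xbf R1=0x30 R2=0xf4 R3=0xac R4=0x03 R5=0x0f  N=0 Z=0
after  3: R0=0xbf R1=0x30 R2=0x9c R3=0xac R4=0x03 R5=0x0f  N=1 Z=0
after  4: R0=0xbf R1=0x00 R2=0x9c R3=0xac R4=0x03 R5=0x0f  N=0 Z=1
after  5: R0=0xbf R1=0x00 R2=0x9c R3=0xac R4=0x03 R5=0x00  N=0 Z=1
-- IRQ taken; context saved, return-PC = 6 --

FLAGS = (N=0, Z=1)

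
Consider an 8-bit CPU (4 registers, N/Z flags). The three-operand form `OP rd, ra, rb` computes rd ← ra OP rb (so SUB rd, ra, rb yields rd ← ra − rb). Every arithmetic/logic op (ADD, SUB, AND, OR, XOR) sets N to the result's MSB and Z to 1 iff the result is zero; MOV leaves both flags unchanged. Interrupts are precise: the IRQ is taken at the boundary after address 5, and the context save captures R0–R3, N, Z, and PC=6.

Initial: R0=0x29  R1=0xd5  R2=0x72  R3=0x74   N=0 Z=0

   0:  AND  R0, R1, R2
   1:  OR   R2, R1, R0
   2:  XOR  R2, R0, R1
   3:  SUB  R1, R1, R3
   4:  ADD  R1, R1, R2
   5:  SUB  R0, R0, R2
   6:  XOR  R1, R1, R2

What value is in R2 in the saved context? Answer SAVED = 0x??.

SAVED = 0x85

after  0: R0=0x50 R1=0xd5 R2=0x72 R3=0x74  N=0 Z=0
after  1: R0=0x50 R1=0xd5 R2=0xd5 R3=0x74  N=1 Z=0
after  2: R0=0x50 R1=0xd5 R2=0x85 R3=0x74  N=1 Z=0
after  3: R0=0x50 R1=0x61 R2=0x85 R3=0x74  N=0 Z=0
after  4: R0=0x50 R1=0xe6 R2=0x85 R3=0x74  N=1 Z=0
after  5: R0=0xcb R1=0xe6 R2=0x85 R3=0x74  N=1 Z=0
-- IRQ taken; context saved, return-PC = 6 --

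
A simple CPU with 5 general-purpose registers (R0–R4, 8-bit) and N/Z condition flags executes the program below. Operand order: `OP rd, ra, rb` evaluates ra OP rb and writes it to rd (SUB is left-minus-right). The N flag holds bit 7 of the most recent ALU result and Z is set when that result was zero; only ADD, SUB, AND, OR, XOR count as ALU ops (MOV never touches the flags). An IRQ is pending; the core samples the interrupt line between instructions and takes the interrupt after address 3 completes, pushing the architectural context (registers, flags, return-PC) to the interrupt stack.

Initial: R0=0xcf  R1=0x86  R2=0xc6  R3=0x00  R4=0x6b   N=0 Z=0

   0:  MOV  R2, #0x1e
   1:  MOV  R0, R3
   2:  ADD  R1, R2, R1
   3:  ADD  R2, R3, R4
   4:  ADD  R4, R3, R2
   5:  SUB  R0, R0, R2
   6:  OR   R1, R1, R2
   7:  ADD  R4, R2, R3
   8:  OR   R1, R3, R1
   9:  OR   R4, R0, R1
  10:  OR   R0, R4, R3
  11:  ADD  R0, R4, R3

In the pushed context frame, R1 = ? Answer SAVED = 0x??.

after  0: R0=0xcf R1=0x86 R2=0x1e R3=0x00 R4=0x6b  N=0 Z=0
after  1: R0=0x00 R1=0x86 R2=0x1e R3=0x00 R4=0x6b  N=0 Z=0
after  2: R0=0x00 R1=0xa4 R2=0x1e R3=0x00 R4=0x6b  N=1 Z=0
after  3: R0=0x00 R1=0xa4 R2=0x6b R3=0x00 R4=0x6b  N=0 Z=0
-- IRQ taken; context saved, return-PC = 4 --

SAVED = 0xa4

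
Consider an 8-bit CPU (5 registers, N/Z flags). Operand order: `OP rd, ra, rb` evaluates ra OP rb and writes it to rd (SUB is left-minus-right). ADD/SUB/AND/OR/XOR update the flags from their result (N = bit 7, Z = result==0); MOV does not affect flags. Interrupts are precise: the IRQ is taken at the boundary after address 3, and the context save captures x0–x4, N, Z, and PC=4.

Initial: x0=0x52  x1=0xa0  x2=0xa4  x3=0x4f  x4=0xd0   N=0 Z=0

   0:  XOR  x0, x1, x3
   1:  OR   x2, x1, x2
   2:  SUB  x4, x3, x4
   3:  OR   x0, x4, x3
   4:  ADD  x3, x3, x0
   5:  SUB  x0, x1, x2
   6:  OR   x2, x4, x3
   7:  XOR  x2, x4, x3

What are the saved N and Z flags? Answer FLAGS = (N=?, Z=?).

after  0: x0=0xef x1=0xa0 x2=0xa4 x3=0x4f x4=0xd0  N=1 Z=0
after  1: x0=0xef x1=0xa0 x2=0xa4 x3=0x4f x4=0xd0  N=1 Z=0
after  2: x0=0xef x1=0xa0 x2=0xa4 x3=0x4f x4=0x7f  N=0 Z=0
after  3: x0=0x7f x1=0xa0 x2=0xa4 x3=0x4f x4=0x7f  N=0 Z=0
-- IRQ taken; context saved, return-PC = 4 --

FLAGS = (N=0, Z=0)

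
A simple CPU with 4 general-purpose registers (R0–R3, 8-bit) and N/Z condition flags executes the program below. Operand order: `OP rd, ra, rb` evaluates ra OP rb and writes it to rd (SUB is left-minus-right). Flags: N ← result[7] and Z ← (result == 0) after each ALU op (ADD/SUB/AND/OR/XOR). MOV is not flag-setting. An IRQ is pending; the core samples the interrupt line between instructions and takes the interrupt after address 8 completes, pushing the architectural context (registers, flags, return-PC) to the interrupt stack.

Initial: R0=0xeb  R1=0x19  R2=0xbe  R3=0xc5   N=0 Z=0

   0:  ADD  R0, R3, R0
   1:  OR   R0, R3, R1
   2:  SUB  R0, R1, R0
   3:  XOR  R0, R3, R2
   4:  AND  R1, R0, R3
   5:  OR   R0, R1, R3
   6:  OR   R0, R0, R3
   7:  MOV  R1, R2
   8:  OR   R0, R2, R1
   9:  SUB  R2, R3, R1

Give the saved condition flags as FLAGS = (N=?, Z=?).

FLAGS = (N=1, Z=0)

after  0: R0=0xb0 R1=0x19 R2=0xbe R3=0xc5  N=1 Z=0
after  1: R0=0xdd R1=0x19 R2=0xbe R3=0xc5  N=1 Z=0
after  2: R0=0x3c R1=0x19 R2=0xbe R3=0xc5  N=0 Z=0
after  3: R0=0x7b R1=0x19 R2=0xbe R3=0xc5  N=0 Z=0
after  4: R0=0x7b R1=0x41 R2=0xbe R3=0xc5  N=0 Z=0
after  5: R0=0xc5 R1=0x41 R2=0xbe R3=0xc5  N=1 Z=0
after  6: R0=0xc5 R1=0x41 R2=0xbe R3=0xc5  N=1 Z=0
after  7: R0=0xc5 R1=0xbe R2=0xbe R3=0xc5  N=1 Z=0
after  8: R0=0xbe R1=0xbe R2=0xbe R3=0xc5  N=1 Z=0
-- IRQ taken; context saved, return-PC = 9 --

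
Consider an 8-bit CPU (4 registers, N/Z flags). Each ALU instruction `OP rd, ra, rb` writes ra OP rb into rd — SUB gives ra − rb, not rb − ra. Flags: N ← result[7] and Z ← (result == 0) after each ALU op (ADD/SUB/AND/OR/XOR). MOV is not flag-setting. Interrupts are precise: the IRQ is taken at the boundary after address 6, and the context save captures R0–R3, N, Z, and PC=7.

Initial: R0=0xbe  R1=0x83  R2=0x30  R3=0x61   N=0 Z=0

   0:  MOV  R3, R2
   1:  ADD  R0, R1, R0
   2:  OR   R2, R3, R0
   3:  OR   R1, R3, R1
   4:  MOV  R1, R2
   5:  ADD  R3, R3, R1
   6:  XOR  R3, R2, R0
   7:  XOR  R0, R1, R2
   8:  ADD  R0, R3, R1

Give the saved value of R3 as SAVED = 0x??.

after  0: R0=0xbe R1=0x83 R2=0x30 R3=0x30  N=0 Z=0
after  1: R0=0x41 R1=0x83 R2=0x30 R3=0x30  N=0 Z=0
after  2: R0=0x41 R1=0x83 R2=0x71 R3=0x30  N=0 Z=0
after  3: R0=0x41 R1=0xb3 R2=0x71 R3=0x30  N=1 Z=0
after  4: R0=0x41 R1=0x71 R2=0x71 R3=0x30  N=1 Z=0
after  5: R0=0x41 R1=0x71 R2=0x71 R3=0xa1  N=1 Z=0
after  6: R0=0x41 R1=0x71 R2=0x71 R3=0x30  N=0 Z=0
-- IRQ taken; context saved, return-PC = 7 --

SAVED = 0x30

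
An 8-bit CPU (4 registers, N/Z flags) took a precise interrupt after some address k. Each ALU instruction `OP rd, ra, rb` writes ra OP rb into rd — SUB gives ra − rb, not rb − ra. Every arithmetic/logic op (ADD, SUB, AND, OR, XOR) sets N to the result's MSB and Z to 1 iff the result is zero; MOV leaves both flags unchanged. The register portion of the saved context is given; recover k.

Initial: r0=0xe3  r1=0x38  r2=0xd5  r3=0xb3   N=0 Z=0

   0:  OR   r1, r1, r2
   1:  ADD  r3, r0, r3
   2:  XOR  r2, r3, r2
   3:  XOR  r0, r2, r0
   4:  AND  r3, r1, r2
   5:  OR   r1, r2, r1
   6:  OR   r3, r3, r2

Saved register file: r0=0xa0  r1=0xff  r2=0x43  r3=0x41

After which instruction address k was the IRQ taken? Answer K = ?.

after  0: r0=0xe3 r1=0xfd r2=0xd5 r3=0xb3  N=1 Z=0
after  1: r0=0xe3 r1=0xfd r2=0xd5 r3=0x96  N=1 Z=0
after  2: r0=0xe3 r1=0xfd r2=0x43 r3=0x96  N=0 Z=0
after  3: r0=0xa0 r1=0xfd r2=0x43 r3=0x96  N=1 Z=0
after  4: r0=0xa0 r1=0xfd r2=0x43 r3=0x41  N=0 Z=0
after  5: r0=0xa0 r1=0xff r2=0x43 r3=0x41  N=1 Z=0
-- IRQ taken; context saved, return-PC = 6 --

K = 5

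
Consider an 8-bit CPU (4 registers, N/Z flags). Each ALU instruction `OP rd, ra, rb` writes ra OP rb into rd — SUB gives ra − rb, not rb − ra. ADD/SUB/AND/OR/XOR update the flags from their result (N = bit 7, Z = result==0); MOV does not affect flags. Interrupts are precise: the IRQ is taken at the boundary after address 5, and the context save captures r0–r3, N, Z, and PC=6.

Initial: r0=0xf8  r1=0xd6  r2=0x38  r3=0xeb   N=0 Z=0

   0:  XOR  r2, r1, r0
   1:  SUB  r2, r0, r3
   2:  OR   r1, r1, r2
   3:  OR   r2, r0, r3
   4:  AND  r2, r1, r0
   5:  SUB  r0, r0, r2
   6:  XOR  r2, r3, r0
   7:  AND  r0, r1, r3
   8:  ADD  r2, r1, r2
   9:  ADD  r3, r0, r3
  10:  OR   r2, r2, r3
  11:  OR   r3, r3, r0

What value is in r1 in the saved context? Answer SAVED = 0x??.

SAVED = 0xdf

after  0: r0=0xf8 r1=0xd6 r2=0x2e r3=0xeb  N=0 Z=0
after  1: r0=0xf8 r1=0xd6 r2=0x0d r3=0xeb  N=0 Z=0
after  2: r0=0xf8 r1=0xdf r2=0x0d r3=0xeb  N=1 Z=0
after  3: r0=0xf8 r1=0xdf r2=0xfb r3=0xeb  N=1 Z=0
after  4: r0=0xf8 r1=0xdf r2=0xd8 r3=0xeb  N=1 Z=0
after  5: r0=0x20 r1=0xdf r2=0xd8 r3=0xeb  N=0 Z=0
-- IRQ taken; context saved, return-PC = 6 --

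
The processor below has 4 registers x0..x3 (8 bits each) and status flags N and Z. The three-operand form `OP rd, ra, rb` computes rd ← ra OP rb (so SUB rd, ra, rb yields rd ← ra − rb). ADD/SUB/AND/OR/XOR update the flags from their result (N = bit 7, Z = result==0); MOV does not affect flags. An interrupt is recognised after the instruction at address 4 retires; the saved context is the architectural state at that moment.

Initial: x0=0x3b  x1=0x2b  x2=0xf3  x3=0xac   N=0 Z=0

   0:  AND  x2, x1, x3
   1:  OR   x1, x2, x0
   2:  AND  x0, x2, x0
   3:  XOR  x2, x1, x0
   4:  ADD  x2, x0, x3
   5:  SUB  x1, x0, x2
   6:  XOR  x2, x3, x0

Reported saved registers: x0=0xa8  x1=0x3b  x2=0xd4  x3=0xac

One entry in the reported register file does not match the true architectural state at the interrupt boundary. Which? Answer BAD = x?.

BAD = x0

after  0: x0=0x3b x1=0x2b x2=0x28 x3=0xac  N=0 Z=0
after  1: x0=0x3b x1=0x3b x2=0x28 x3=0xac  N=0 Z=0
after  2: x0=0x28 x1=0x3b x2=0x28 x3=0xac  N=0 Z=0
after  3: x0=0x28 x1=0x3b x2=0x13 x3=0xac  N=0 Z=0
after  4: x0=0x28 x1=0x3b x2=0xd4 x3=0xac  N=1 Z=0
-- IRQ taken; context saved, return-PC = 5 --
mismatch: x0: reported 0xa8 vs actual 0x28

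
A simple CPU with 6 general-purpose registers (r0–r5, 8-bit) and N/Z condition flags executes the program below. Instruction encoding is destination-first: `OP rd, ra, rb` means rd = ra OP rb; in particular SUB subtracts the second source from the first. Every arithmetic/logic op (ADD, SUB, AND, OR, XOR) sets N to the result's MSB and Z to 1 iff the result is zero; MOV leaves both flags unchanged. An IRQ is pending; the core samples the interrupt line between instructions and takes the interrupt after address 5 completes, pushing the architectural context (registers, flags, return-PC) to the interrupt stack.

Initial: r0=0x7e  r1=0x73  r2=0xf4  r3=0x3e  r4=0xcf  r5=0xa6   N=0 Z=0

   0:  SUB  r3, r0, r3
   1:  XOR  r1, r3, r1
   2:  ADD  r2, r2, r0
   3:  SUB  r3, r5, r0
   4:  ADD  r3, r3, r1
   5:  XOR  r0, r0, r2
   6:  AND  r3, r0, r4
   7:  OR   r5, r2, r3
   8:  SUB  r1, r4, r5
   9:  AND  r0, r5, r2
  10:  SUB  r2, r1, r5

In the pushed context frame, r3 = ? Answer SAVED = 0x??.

SAVED = 0x5b

after  0: r0=0x7e r1=0x73 r2=0xf4 r3=0x40 r4=0xcf r5=0xa6  N=0 Z=0
after  1: r0=0x7e r1=0x33 r2=0xf4 r3=0x40 r4=0xcf r5=0xa6  N=0 Z=0
after  2: r0=0x7e r1=0x33 r2=0x72 r3=0x40 r4=0xcf r5=0xa6  N=0 Z=0
after  3: r0=0x7e r1=0x33 r2=0x72 r3=0x28 r4=0xcf r5=0xa6  N=0 Z=0
after  4: r0=0x7e r1=0x33 r2=0x72 r3=0x5b r4=0xcf r5=0xa6  N=0 Z=0
after  5: r0=0x0c r1=0x33 r2=0x72 r3=0x5b r4=0xcf r5=0xa6  N=0 Z=0
-- IRQ taken; context saved, return-PC = 6 --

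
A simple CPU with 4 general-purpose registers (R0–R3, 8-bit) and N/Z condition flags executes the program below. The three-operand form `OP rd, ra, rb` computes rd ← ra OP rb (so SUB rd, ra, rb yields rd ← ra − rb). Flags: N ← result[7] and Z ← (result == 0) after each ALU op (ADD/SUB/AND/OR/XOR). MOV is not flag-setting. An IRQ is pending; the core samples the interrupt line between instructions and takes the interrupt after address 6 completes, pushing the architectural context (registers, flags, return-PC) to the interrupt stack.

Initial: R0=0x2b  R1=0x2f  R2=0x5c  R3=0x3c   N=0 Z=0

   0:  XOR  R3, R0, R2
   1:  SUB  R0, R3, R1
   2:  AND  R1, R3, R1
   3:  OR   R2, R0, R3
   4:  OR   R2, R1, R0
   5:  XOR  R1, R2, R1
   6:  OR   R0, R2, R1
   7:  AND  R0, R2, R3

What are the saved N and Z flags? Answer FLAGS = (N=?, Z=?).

after  0: R0=0x2b R1=0x2f R2=0x5c R3=0x77  N=0 Z=0
after  1: R0=0x48 R1=0x2f R2=0x5c R3=0x77  N=0 Z=0
after  2: R0=0x48 R1=0x27 R2=0x5c R3=0x77  N=0 Z=0
after  3: R0=0x48 R1=0x27 R2=0x7f R3=0x77  N=0 Z=0
after  4: R0=0x48 R1=0x27 R2=0x6f R3=0x77  N=0 Z=0
after  5: R0=0x48 R1=0x48 R2=0x6f R3=0x77  N=0 Z=0
after  6: R0=0x6f R1=0x48 R2=0x6f R3=0x77  N=0 Z=0
-- IRQ taken; context saved, return-PC = 7 --

FLAGS = (N=0, Z=0)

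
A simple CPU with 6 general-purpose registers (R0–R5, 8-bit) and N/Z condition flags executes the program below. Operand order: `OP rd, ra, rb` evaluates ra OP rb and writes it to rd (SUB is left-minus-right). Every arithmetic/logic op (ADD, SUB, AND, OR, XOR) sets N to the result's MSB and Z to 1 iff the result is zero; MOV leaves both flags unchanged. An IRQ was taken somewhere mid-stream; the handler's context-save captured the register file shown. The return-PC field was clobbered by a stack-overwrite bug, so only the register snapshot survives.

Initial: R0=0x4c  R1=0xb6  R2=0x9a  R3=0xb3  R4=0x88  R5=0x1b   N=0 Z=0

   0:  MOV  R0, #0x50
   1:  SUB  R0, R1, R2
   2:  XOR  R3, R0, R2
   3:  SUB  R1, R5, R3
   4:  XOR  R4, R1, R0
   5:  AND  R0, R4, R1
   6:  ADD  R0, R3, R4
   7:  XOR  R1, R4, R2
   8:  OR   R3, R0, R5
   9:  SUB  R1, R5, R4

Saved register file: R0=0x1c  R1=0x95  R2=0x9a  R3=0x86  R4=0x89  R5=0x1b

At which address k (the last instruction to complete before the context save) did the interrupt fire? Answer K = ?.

after  0: R0=0x50 R1=0xb6 R2=0x9a R3=0xb3 R4=0x88 R5=0x1b  N=0 Z=0
after  1: R0=0x1c R1=0xb6 R2=0x9a R3=0xb3 R4=0x88 R5=0x1b  N=0 Z=0
after  2: R0=0x1c R1=0xb6 R2=0x9a R3=0x86 R4=0x88 R5=0x1b  N=1 Z=0
after  3: R0=0x1c R1=0x95 R2=0x9a R3=0x86 R4=0x88 R5=0x1b  N=1 Z=0
after  4: R0=0x1c R1=0x95 R2=0x9a R3=0x86 R4=0x89 R5=0x1b  N=1 Z=0
-- IRQ taken; context saved, return-PC = 5 --

K = 4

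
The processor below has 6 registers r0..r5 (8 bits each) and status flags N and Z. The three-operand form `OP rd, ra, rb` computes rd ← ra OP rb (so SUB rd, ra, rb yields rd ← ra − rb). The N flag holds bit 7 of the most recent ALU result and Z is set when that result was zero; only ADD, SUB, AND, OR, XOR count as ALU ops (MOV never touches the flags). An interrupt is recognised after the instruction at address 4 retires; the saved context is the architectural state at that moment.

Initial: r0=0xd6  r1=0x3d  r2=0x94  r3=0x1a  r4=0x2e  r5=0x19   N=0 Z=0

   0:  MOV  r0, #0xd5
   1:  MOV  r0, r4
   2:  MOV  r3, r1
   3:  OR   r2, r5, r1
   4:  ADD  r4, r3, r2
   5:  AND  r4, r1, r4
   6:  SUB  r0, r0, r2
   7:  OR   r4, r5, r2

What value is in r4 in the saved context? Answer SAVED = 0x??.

after  0: r0=0xd5 r1=0x3d r2=0x94 r3=0x1a r4=0x2e r5=0x19  N=0 Z=0
after  1: r0=0x2e r1=0x3d r2=0x94 r3=0x1a r4=0x2e r5=0x19  N=0 Z=0
after  2: r0=0x2e r1=0x3d r2=0x94 r3=0x3d r4=0x2e r5=0x19  N=0 Z=0
after  3: r0=0x2e r1=0x3d r2=0x3d r3=0x3d r4=0x2e r5=0x19  N=0 Z=0
after  4: r0=0x2e r1=0x3d r2=0x3d r3=0x3d r4=0x7a r5=0x19  N=0 Z=0
-- IRQ taken; context saved, return-PC = 5 --

SAVED = 0x7a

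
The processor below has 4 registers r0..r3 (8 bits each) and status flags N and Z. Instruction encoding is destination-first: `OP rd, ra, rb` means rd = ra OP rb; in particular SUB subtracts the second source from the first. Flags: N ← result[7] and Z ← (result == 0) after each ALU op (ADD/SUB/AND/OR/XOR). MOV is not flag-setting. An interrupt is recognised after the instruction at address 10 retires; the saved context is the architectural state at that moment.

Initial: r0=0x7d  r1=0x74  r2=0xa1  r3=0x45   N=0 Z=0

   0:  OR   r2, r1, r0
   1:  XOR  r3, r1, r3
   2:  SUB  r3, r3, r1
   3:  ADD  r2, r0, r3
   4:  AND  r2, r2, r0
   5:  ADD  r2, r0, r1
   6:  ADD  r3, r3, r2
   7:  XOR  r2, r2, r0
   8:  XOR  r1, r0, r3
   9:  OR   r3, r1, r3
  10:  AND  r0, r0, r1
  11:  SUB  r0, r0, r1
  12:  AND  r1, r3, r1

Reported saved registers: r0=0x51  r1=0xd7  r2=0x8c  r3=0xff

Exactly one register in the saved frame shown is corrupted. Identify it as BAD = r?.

after  0: r0=0x7d r1=0x74 r2=0x7d r3=0x45  N=0 Z=0
after  1: r0=0x7d r1=0x74 r2=0x7d r3=0x31  N=0 Z=0
after  2: r0=0x7d r1=0x74 r2=0x7d r3=0xbd  N=1 Z=0
after  3: r0=0x7d r1=0x74 r2=0x3a r3=0xbd  N=0 Z=0
after  4: r0=0x7d r1=0x74 r2=0x38 r3=0xbd  N=0 Z=0
after  5: r0=0x7d r1=0x74 r2=0xf1 r3=0xbd  N=1 Z=0
after  6: r0=0x7d r1=0x74 r2=0xf1 r3=0xae  N=1 Z=0
after  7: r0=0x7d r1=0x74 r2=0x8c r3=0xae  N=1 Z=0
after  8: r0=0x7d r1=0xd3 r2=0x8c r3=0xae  N=1 Z=0
after  9: r0=0x7d r1=0xd3 r2=0x8c r3=0xff  N=1 Z=0
after 10: r0=0x51 r1=0xd3 r2=0x8c r3=0xff  N=0 Z=0
-- IRQ taken; context saved, return-PC = 11 --
mismatch: r1: reported 0xd7 vs actual 0xd3

BAD = r1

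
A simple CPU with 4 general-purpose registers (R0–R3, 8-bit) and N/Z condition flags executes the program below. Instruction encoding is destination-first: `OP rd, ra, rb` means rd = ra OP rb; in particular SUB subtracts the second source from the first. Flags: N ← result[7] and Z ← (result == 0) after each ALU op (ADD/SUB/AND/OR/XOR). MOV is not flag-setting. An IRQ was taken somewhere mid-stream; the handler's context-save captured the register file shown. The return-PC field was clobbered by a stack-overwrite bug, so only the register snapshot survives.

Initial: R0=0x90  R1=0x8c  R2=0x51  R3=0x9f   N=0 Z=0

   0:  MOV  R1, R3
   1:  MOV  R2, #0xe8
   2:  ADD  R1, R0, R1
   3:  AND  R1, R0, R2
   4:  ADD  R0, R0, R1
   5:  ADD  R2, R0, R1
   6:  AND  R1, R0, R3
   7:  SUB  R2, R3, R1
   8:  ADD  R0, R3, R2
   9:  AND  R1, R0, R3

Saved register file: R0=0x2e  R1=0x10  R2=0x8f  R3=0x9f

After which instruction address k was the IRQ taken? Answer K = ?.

after  0: R0=0x90 R1=0x9f R2=0x51 R3=0x9f  N=0 Z=0
after  1: R0=0x90 R1=0x9f R2=0xe8 R3=0x9f  N=0 Z=0
after  2: R0=0x90 R1=0x2f R2=0xe8 R3=0x9f  N=0 Z=0
after  3: R0=0x90 R1=0x80 R2=0xe8 R3=0x9f  N=1 Z=0
after  4: R0=0x10 R1=0x80 R2=0xe8 R3=0x9f  N=0 Z=0
after  5: R0=0x10 R1=0x80 R2=0x90 R3=0x9f  N=1 Z=0
after  6: R0=0x10 R1=0x10 R2=0x90 R3=0x9f  N=0 Z=0
after  7: R0=0x10 R1=0x10 R2=0x8f R3=0x9f  N=1 Z=0
after  8: R0=0x2e R1=0x10 R2=0x8f R3=0x9f  N=0 Z=0
-- IRQ taken; context saved, return-PC = 9 --

K = 8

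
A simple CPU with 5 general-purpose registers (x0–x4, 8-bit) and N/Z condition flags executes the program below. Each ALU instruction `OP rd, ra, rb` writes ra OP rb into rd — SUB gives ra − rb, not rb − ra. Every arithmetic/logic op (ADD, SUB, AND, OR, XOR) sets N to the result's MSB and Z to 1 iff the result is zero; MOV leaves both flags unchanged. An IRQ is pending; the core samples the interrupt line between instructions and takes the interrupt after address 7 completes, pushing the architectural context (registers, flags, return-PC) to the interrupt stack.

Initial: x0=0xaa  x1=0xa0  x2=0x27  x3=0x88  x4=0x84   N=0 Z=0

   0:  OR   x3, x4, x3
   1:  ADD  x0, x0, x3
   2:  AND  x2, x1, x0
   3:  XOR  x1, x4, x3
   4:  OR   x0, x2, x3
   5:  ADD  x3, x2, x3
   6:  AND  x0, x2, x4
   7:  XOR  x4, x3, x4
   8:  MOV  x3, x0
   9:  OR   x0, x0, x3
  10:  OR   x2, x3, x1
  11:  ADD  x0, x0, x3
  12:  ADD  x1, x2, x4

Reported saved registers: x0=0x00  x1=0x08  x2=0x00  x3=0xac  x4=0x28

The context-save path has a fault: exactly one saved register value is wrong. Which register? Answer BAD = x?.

BAD = x2

after  0: x0=0xaa x1=0xa0 x2=0x27 x3=0x8c x4=0x84  N=1 Z=0
after  1: x0=0x36 x1=0xa0 x2=0x27 x3=0x8c x4=0x84  N=0 Z=0
after  2: x0=0x36 x1=0xa0 x2=0x20 x3=0x8c x4=0x84  N=0 Z=0
after  3: x0=0x36 x1=0x08 x2=0x20 x3=0x8c x4=0x84  N=0 Z=0
after  4: x0=0xac x1=0x08 x2=0x20 x3=0x8c x4=0x84  N=1 Z=0
after  5: x0=0xac x1=0x08 x2=0x20 x3=0xac x4=0x84  N=1 Z=0
after  6: x0=0x00 x1=0x08 x2=0x20 x3=0xac x4=0x84  N=0 Z=1
after  7: x0=0x00 x1=0x08 x2=0x20 x3=0xac x4=0x28  N=0 Z=0
-- IRQ taken; context saved, return-PC = 8 --
mismatch: x2: reported 0x00 vs actual 0x20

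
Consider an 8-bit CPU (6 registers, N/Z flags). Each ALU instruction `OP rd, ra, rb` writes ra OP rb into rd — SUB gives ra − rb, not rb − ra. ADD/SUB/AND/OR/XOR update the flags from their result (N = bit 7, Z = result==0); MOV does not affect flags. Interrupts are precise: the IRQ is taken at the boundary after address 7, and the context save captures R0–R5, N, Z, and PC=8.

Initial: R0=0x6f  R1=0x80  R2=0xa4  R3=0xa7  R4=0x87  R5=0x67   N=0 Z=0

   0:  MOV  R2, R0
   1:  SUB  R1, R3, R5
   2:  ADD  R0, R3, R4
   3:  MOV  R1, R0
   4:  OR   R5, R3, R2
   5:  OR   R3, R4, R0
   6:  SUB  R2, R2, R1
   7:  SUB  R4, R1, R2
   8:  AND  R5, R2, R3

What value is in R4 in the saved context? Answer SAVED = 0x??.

after  0: R0=0x6f R1=0x80 R2=0x6f R3=0xa7 R4=0x87 R5=0x67  N=0 Z=0
after  1: R0=0x6f R1=0x40 R2=0x6f R3=0xa7 R4=0x87 R5=0x67  N=0 Z=0
after  2: R0=0x2e R1=0x40 R2=0x6f R3=0xa7 R4=0x87 R5=0x67  N=0 Z=0
after  3: R0=0x2e R1=0x2e R2=0x6f R3=0xa7 R4=0x87 R5=0x67  N=0 Z=0
after  4: R0=0x2e R1=0x2e R2=0x6f R3=0xa7 R4=0x87 R5=0xef  N=1 Z=0
after  5: R0=0x2e R1=0x2e R2=0x6f R3=0xaf R4=0x87 R5=0xef  N=1 Z=0
after  6: R0=0x2e R1=0x2e R2=0x41 R3=0xaf R4=0x87 R5=0xef  N=0 Z=0
after  7: R0=0x2e R1=0x2e R2=0x41 R3=0xaf R4=0xed R5=0xef  N=1 Z=0
-- IRQ taken; context saved, return-PC = 8 --

SAVED = 0xed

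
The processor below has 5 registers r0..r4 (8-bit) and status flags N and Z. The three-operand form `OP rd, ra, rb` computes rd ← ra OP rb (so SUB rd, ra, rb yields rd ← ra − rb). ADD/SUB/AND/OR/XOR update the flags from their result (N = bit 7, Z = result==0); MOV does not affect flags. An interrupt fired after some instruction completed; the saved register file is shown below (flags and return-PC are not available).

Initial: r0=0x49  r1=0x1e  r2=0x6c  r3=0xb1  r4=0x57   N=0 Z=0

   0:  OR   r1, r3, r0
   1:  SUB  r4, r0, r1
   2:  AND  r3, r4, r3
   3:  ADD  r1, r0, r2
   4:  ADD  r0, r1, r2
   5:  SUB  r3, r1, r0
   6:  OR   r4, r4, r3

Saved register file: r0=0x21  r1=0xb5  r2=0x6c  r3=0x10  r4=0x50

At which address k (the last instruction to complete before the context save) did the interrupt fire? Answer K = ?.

K = 4

after  0: r0=0x49 r1=0xf9 r2=0x6c r3=0xb1 r4=0x57  N=1 Z=0
after  1: r0=0x49 r1=0xf9 r2=0x6c r3=0xb1 r4=0x50  N=0 Z=0
after  2: r0=0x49 r1=0xf9 r2=0x6c r3=0x10 r4=0x50  N=0 Z=0
after  3: r0=0x49 r1=0xb5 r2=0x6c r3=0x10 r4=0x50  N=1 Z=0
after  4: r0=0x21 r1=0xb5 r2=0x6c r3=0x10 r4=0x50  N=0 Z=0
-- IRQ taken; context saved, return-PC = 5 --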